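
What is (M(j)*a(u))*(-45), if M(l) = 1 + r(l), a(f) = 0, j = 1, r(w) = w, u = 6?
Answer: 0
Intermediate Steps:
M(l) = 1 + l
(M(j)*a(u))*(-45) = ((1 + 1)*0)*(-45) = (2*0)*(-45) = 0*(-45) = 0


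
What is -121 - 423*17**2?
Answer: -122368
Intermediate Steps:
-121 - 423*17**2 = -121 - 423*289 = -121 - 122247 = -122368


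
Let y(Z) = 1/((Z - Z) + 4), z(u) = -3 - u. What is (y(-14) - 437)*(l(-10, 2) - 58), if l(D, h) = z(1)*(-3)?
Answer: 40181/2 ≈ 20091.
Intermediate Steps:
y(Z) = 1/4 (y(Z) = 1/(0 + 4) = 1/4)
l(D, h) = 12 (l(D, h) = (-3 - 1*1)*(-3) = (-3 - 1)*(-3) = -4*(-3) = 12)
(y(-14) - 437)*(l(-10, 2) - 58) = (1/4 - 437)*(12 - 58) = -1747/4*(-46) = 40181/2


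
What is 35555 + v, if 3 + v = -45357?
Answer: -9805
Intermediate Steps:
v = -45360 (v = -3 - 45357 = -45360)
35555 + v = 35555 - 45360 = -9805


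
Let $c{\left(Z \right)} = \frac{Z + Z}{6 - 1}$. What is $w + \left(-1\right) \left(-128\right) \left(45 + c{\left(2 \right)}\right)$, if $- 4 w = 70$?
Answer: $\frac{58449}{10} \approx 5844.9$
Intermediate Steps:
$w = - \frac{35}{2}$ ($w = \left(- \frac{1}{4}\right) 70 = - \frac{35}{2} \approx -17.5$)
$c{\left(Z \right)} = \frac{2 Z}{5}$
$w + \left(-1\right) \left(-128\right) \left(45 + c{\left(2 \right)}\right) = - \frac{35}{2} + \left(-1\right) \left(-128\right) \left(45 + \frac{2}{5} \cdot 2\right) = - \frac{35}{2} + 128 \left(45 + \frac{4}{5}\right) = - \frac{35}{2} + 128 \cdot \frac{229}{5} = - \frac{35}{2} + \frac{29312}{5} = \frac{58449}{10}$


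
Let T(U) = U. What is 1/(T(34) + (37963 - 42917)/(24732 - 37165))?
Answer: 12433/427676 ≈ 0.029071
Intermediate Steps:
1/(T(34) + (37963 - 42917)/(24732 - 37165)) = 1/(34 + (37963 - 42917)/(24732 - 37165)) = 1/(34 - 4954/(-12433)) = 1/(34 - 4954*(-1/12433)) = 1/(34 + 4954/12433) = 1/(427676/12433) = 12433/427676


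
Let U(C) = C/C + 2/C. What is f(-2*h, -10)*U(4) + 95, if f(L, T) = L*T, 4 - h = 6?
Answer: 35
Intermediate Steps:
h = -2 (h = 4 - 1*6 = 4 - 6 = -2)
U(C) = 1 + 2/C
f(-2*h, -10)*U(4) + 95 = (-2*(-2)*(-10))*((2 + 4)/4) + 95 = (4*(-10))*((1/4)*6) + 95 = -40*3/2 + 95 = -60 + 95 = 35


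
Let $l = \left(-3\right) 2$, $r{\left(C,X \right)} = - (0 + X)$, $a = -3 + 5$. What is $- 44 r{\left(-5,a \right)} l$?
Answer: $-528$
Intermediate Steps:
$a = 2$
$r{\left(C,X \right)} = - X$
$l = -6$
$- 44 r{\left(-5,a \right)} l = - 44 \left(\left(-1\right) 2\right) \left(-6\right) = \left(-44\right) \left(-2\right) \left(-6\right) = 88 \left(-6\right) = -528$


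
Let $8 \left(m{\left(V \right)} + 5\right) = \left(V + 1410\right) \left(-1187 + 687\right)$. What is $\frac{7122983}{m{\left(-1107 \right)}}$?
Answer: $- \frac{14245966}{37885} \approx -376.03$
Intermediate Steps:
$m{\left(V \right)} = -88130 - \frac{125 V}{2}$ ($m{\left(V \right)} = -5 + \frac{\left(V + 1410\right) \left(-1187 + 687\right)}{8} = -5 + \frac{\left(1410 + V\right) \left(-500\right)}{8} = -5 + \frac{-705000 - 500 V}{8} = -5 - \left(88125 + \frac{125 V}{2}\right) = -88130 - \frac{125 V}{2}$)
$\frac{7122983}{m{\left(-1107 \right)}} = \frac{7122983}{-88130 - - \frac{138375}{2}} = \frac{7122983}{-88130 + \frac{138375}{2}} = \frac{7122983}{- \frac{37885}{2}} = 7122983 \left(- \frac{2}{37885}\right) = - \frac{14245966}{37885}$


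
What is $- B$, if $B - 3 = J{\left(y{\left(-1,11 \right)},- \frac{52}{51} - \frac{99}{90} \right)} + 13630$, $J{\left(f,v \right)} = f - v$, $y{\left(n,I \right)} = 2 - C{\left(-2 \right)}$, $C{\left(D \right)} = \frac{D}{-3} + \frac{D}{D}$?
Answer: $- \frac{2318027}{170} \approx -13635.0$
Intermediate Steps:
$C{\left(D \right)} = 1 - \frac{D}{3}$ ($C{\left(D \right)} = D \left(- \frac{1}{3}\right) + 1 = - \frac{D}{3} + 1 = 1 - \frac{D}{3}$)
$y{\left(n,I \right)} = \frac{1}{3}$ ($y{\left(n,I \right)} = 2 - \left(1 - - \frac{2}{3}\right) = 2 - \left(1 + \frac{2}{3}\right) = 2 - \frac{5}{3} = \frac{1}{3}$)
$B = \frac{2318027}{170}$ ($B = 3 + \left(\left(\frac{1}{3} - \left(- \frac{52}{51} - \frac{99}{90}\right)\right) + 13630\right) = 3 + \left(\left(\frac{1}{3} - \left(\left(-52\right) \frac{1}{51} - \frac{11}{10}\right)\right) + 13630\right) = 3 + \left(\left(\frac{1}{3} - \left(- \frac{52}{51} - \frac{11}{10}\right)\right) + 13630\right) = 3 + \left(\left(\frac{1}{3} - - \frac{1081}{510}\right) + 13630\right) = 3 + \left(\left(\frac{1}{3} + \frac{1081}{510}\right) + 13630\right) = 3 + \left(\frac{417}{170} + 13630\right) = 3 + \frac{2317517}{170} = \frac{2318027}{170} \approx 13635.0$)
$- B = \left(-1\right) \frac{2318027}{170} = - \frac{2318027}{170}$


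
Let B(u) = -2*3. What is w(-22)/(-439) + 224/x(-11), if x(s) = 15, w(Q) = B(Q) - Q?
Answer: 98096/6585 ≈ 14.897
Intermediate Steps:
B(u) = -6
w(Q) = -6 - Q
w(-22)/(-439) + 224/x(-11) = (-6 - 1*(-22))/(-439) + 224/15 = (-6 + 22)*(-1/439) + 224*(1/15) = 16*(-1/439) + 224/15 = -16/439 + 224/15 = 98096/6585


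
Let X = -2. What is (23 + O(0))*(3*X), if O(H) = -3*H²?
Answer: -138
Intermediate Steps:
(23 + O(0))*(3*X) = (23 - 3*0²)*(3*(-2)) = (23 - 3*0)*(-6) = (23 + 0)*(-6) = 23*(-6) = -138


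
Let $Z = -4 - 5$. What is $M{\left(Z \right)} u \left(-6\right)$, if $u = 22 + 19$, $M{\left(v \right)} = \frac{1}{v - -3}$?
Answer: $41$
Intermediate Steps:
$Z = -9$ ($Z = -4 - 5 = -9$)
$M{\left(v \right)} = \frac{1}{3 + v}$ ($M{\left(v \right)} = \frac{1}{v + \left(-1 + 4\right)} = \frac{1}{v + 3} = \frac{1}{3 + v}$)
$u = 41$
$M{\left(Z \right)} u \left(-6\right) = \frac{1}{3 - 9} \cdot 41 \left(-6\right) = \frac{1}{-6} \cdot 41 \left(-6\right) = \left(- \frac{1}{6}\right) 41 \left(-6\right) = \left(- \frac{41}{6}\right) \left(-6\right) = 41$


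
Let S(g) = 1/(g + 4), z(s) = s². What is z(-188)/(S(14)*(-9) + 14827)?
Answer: 70688/29653 ≈ 2.3838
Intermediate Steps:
S(g) = 1/(4 + g)
z(-188)/(S(14)*(-9) + 14827) = (-188)²/(-9/(4 + 14) + 14827) = 35344/(-9/18 + 14827) = 35344/((1/18)*(-9) + 14827) = 35344/(-½ + 14827) = 35344/(29653/2) = 35344*(2/29653) = 70688/29653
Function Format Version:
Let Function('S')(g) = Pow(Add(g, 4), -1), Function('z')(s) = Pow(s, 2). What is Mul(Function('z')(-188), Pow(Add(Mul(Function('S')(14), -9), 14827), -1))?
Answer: Rational(70688, 29653) ≈ 2.3838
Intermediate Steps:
Function('S')(g) = Pow(Add(4, g), -1)
Mul(Function('z')(-188), Pow(Add(Mul(Function('S')(14), -9), 14827), -1)) = Mul(Pow(-188, 2), Pow(Add(Mul(Pow(Add(4, 14), -1), -9), 14827), -1)) = Mul(35344, Pow(Add(Mul(Pow(18, -1), -9), 14827), -1)) = Mul(35344, Pow(Add(Mul(Rational(1, 18), -9), 14827), -1)) = Mul(35344, Pow(Add(Rational(-1, 2), 14827), -1)) = Mul(35344, Pow(Rational(29653, 2), -1)) = Mul(35344, Rational(2, 29653)) = Rational(70688, 29653)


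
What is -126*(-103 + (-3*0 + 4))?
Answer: 12474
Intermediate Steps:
-126*(-103 + (-3*0 + 4)) = -126*(-103 + (0 + 4)) = -126*(-103 + 4) = -126*(-99) = 12474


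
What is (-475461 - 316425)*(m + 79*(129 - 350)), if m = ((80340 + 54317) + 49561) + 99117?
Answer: -210543482136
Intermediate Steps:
m = 283335 (m = (134657 + 49561) + 99117 = 184218 + 99117 = 283335)
(-475461 - 316425)*(m + 79*(129 - 350)) = (-475461 - 316425)*(283335 + 79*(129 - 350)) = -791886*(283335 + 79*(-221)) = -791886*(283335 - 17459) = -791886*265876 = -210543482136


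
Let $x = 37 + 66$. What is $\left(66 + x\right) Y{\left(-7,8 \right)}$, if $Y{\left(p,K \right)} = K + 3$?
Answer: $1859$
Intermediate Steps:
$x = 103$
$Y{\left(p,K \right)} = 3 + K$
$\left(66 + x\right) Y{\left(-7,8 \right)} = \left(66 + 103\right) \left(3 + 8\right) = 169 \cdot 11 = 1859$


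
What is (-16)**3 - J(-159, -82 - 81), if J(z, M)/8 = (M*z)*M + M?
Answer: 33792976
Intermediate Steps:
J(z, M) = 8*M + 8*z*M**2 (J(z, M) = 8*((M*z)*M + M) = 8*(z*M**2 + M) = 8*(M + z*M**2) = 8*M + 8*z*M**2)
(-16)**3 - J(-159, -82 - 81) = (-16)**3 - 8*(-82 - 81)*(1 + (-82 - 81)*(-159)) = -4096 - 8*(-163)*(1 - 163*(-159)) = -4096 - 8*(-163)*(1 + 25917) = -4096 - 8*(-163)*25918 = -4096 - 1*(-33797072) = -4096 + 33797072 = 33792976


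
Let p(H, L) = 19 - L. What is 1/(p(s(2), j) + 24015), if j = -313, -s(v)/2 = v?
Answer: 1/24347 ≈ 4.1073e-5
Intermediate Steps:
s(v) = -2*v
1/(p(s(2), j) + 24015) = 1/((19 - 1*(-313)) + 24015) = 1/((19 + 313) + 24015) = 1/(332 + 24015) = 1/24347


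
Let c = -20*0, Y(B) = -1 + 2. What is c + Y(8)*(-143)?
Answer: -143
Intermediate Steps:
Y(B) = 1
c = 0
c + Y(8)*(-143) = 0 + 1*(-143) = 0 - 143 = -143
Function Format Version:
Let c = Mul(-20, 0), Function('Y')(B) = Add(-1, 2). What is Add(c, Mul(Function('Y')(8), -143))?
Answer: -143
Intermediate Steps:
Function('Y')(B) = 1
c = 0
Add(c, Mul(Function('Y')(8), -143)) = Add(0, Mul(1, -143)) = Add(0, -143) = -143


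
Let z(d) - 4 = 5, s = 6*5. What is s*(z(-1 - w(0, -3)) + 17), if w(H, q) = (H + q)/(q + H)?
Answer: 780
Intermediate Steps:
w(H, q) = 1 (w(H, q) = (H + q)/(H + q) = 1)
s = 30
z(d) = 9 (z(d) = 4 + 5 = 9)
s*(z(-1 - w(0, -3)) + 17) = 30*(9 + 17) = 30*26 = 780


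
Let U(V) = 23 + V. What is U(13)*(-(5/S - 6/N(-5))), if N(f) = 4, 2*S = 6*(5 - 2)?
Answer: 34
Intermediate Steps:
S = 9 (S = (6*(5 - 2))/2 = (6*3)/2 = (½)*18 = 9)
U(13)*(-(5/S - 6/N(-5))) = (23 + 13)*(-(5/9 - 6/4)) = 36*(-(5*(⅑) - 6*¼)) = 36*(-(5/9 - 3/2)) = 36*(-1*(-17/18)) = 36*(17/18) = 34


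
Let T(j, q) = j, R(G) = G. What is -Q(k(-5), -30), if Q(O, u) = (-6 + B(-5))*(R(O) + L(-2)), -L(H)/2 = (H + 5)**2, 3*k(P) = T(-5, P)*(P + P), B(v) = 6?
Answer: 0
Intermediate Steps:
k(P) = -10*P/3 (k(P) = (-5*(P + P))/3 = (-10*P)/3 = -10*P/3)
L(H) = -2*(5 + H)**2 (L(H) = -2*(H + 5)**2 = -2*(5 + H)**2)
Q(O, u) = 0 (Q(O, u) = (-6 + 6)*(O - 2*(5 - 2)**2) = 0*(O - 2*3**2) = 0*(O - 2*9) = 0*(O - 18) = 0*(-18 + O) = 0)
-Q(k(-5), -30) = -1*0 = 0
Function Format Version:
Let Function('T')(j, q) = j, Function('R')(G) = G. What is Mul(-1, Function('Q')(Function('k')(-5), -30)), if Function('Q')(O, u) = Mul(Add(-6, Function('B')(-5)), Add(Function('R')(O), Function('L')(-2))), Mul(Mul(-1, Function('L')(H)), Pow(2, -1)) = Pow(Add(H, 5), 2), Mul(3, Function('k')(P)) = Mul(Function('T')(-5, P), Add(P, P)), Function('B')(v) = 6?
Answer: 0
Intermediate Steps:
Function('k')(P) = Mul(Rational(-10, 3), P) (Function('k')(P) = Mul(Rational(1, 3), Mul(-5, Add(P, P))) = Mul(Rational(1, 3), Mul(-5, Mul(2, P))) = Mul(Rational(1, 3), Mul(-10, P)) = Mul(Rational(-10, 3), P))
Function('L')(H) = Mul(-2, Pow(Add(5, H), 2)) (Function('L')(H) = Mul(-2, Pow(Add(H, 5), 2)) = Mul(-2, Pow(Add(5, H), 2)))
Function('Q')(O, u) = 0 (Function('Q')(O, u) = Mul(Add(-6, 6), Add(O, Mul(-2, Pow(Add(5, -2), 2)))) = Mul(0, Add(O, Mul(-2, Pow(3, 2)))) = Mul(0, Add(O, Mul(-2, 9))) = Mul(0, Add(O, -18)) = Mul(0, Add(-18, O)) = 0)
Mul(-1, Function('Q')(Function('k')(-5), -30)) = Mul(-1, 0) = 0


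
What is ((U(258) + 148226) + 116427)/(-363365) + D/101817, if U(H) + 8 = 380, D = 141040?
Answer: 4852989835/7399346841 ≈ 0.65587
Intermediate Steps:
U(H) = 372 (U(H) = -8 + 380 = 372)
((U(258) + 148226) + 116427)/(-363365) + D/101817 = ((372 + 148226) + 116427)/(-363365) + 141040/101817 = (148598 + 116427)*(-1/363365) + 141040*(1/101817) = 265025*(-1/363365) + 141040/101817 = -53005/72673 + 141040/101817 = 4852989835/7399346841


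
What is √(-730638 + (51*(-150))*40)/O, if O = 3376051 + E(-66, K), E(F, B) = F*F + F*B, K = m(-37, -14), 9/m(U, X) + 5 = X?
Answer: 1539*I*√158/64228327 ≈ 0.00030119*I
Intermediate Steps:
m(U, X) = 9/(-5 + X)
K = -9/19 (K = 9/(-5 - 14) = 9/(-19) = 9*(-1/19) = -9/19 ≈ -0.47368)
E(F, B) = F² + B*F
O = 64228327/19 (O = 3376051 - 66*(-9/19 - 66) = 3376051 - 66*(-1263/19) = 3376051 + 83358/19 = 64228327/19 ≈ 3.3804e+6)
√(-730638 + (51*(-150))*40)/O = √(-730638 + (51*(-150))*40)/(64228327/19) = √(-730638 - 7650*40)*(19/64228327) = √(-730638 - 306000)*(19/64228327) = √(-1036638)*(19/64228327) = (81*I*√158)*(19/64228327) = 1539*I*√158/64228327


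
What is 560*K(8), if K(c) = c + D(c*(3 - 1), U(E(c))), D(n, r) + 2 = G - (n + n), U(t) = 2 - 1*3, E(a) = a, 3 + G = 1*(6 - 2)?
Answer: -14000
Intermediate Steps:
G = 1 (G = -3 + 1*(6 - 2) = -3 + 1*4 = -3 + 4 = 1)
U(t) = -1 (U(t) = 2 - 3 = -1)
D(n, r) = -1 - 2*n (D(n, r) = -2 + (1 - (n + n)) = -2 + (1 - 2*n) = -1 - 2*n)
K(c) = -1 - 3*c (K(c) = c + (-1 - 2*c*(3 - 1)) = c + (-1 - 2*c*2) = c + (-1 - 4*c) = -1 - 3*c)
560*K(8) = 560*(-1 - 3*8) = 560*(-1 - 24) = 560*(-25) = -14000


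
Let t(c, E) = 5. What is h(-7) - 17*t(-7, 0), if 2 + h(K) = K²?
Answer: -38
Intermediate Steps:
h(K) = -2 + K²
h(-7) - 17*t(-7, 0) = (-2 + (-7)²) - 17*5 = (-2 + 49) - 85 = 47 - 85 = -38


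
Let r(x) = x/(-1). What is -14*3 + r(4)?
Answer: -46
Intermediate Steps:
r(x) = -x (r(x) = x*(-1) = -x)
-14*3 + r(4) = -14*3 - 1*4 = -42 - 4 = -46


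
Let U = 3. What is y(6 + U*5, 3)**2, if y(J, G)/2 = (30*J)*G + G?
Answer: 14333796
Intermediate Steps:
y(J, G) = 2*G + 60*G*J (y(J, G) = 2*((30*J)*G + G) = 2*(30*G*J + G) = 2*(G + 30*G*J) = 2*G + 60*G*J)
y(6 + U*5, 3)**2 = (2*3*(1 + 30*(6 + 3*5)))**2 = (2*3*(1 + 30*(6 + 15)))**2 = (2*3*(1 + 30*21))**2 = (2*3*(1 + 630))**2 = (2*3*631)**2 = 3786**2 = 14333796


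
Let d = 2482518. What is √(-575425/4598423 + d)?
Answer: √52494067043647252447/4598423 ≈ 1575.6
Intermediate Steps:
√(-575425/4598423 + d) = √(-575425/4598423 + 2482518) = √(11415667293689/4598423) = √52494067043647252447/4598423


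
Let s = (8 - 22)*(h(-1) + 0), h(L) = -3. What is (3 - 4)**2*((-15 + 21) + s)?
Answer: 48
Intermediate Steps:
s = 42 (s = (8 - 22)*(-3 + 0) = -14*(-3) = 42)
(3 - 4)**2*((-15 + 21) + s) = (3 - 4)**2*((-15 + 21) + 42) = (-1)**2*(6 + 42) = 1*48 = 48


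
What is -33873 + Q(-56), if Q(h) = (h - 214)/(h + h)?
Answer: -1896753/56 ≈ -33871.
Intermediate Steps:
Q(h) = (-214 + h)/(2*h) (Q(h) = (-214 + h)/((2*h)) = (-214 + h)*(1/(2*h)) = (-214 + h)/(2*h))
-33873 + Q(-56) = -33873 + (1/2)*(-214 - 56)/(-56) = -33873 + (1/2)*(-1/56)*(-270) = -33873 + 135/56 = -1896753/56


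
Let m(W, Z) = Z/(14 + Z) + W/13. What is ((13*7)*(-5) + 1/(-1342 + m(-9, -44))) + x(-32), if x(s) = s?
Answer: -127369688/261539 ≈ -487.00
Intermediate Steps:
m(W, Z) = W/13 + Z/(14 + Z) (m(W, Z) = Z/(14 + Z) + W*(1/13) = Z/(14 + Z) + W/13 = W/13 + Z/(14 + Z))
((13*7)*(-5) + 1/(-1342 + m(-9, -44))) + x(-32) = ((13*7)*(-5) + 1/(-1342 + (13*(-44) + 14*(-9) - 9*(-44))/(13*(14 - 44)))) - 32 = (91*(-5) + 1/(-1342 + (1/13)*(-572 - 126 + 396)/(-30))) - 32 = (-455 + 1/(-1342 + (1/13)*(-1/30)*(-302))) - 32 = (-455 + 1/(-1342 + 151/195)) - 32 = (-455 + 1/(-261539/195)) - 32 = (-455 - 195/261539) - 32 = -119000440/261539 - 32 = -127369688/261539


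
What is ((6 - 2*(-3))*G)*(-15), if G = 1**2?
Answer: -180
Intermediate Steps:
G = 1
((6 - 2*(-3))*G)*(-15) = ((6 - 2*(-3))*1)*(-15) = ((6 + 6)*1)*(-15) = (12*1)*(-15) = 12*(-15) = -180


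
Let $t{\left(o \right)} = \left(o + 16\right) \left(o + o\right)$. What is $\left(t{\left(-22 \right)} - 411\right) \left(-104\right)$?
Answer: $15288$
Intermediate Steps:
$t{\left(o \right)} = 2 o \left(16 + o\right)$ ($t{\left(o \right)} = \left(16 + o\right) 2 o = 2 o \left(16 + o\right)$)
$\left(t{\left(-22 \right)} - 411\right) \left(-104\right) = \left(2 \left(-22\right) \left(16 - 22\right) - 411\right) \left(-104\right) = \left(2 \left(-22\right) \left(-6\right) - 411\right) \left(-104\right) = \left(264 - 411\right) \left(-104\right) = \left(-147\right) \left(-104\right) = 15288$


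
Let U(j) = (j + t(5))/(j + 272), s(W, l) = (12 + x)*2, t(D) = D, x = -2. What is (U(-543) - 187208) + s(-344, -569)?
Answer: -50727410/271 ≈ -1.8719e+5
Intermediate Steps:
s(W, l) = 20 (s(W, l) = (12 - 2)*2 = 10*2 = 20)
U(j) = (5 + j)/(272 + j) (U(j) = (j + 5)/(j + 272) = (5 + j)/(272 + j))
(U(-543) - 187208) + s(-344, -569) = ((5 - 543)/(272 - 543) - 187208) + 20 = (-538/(-271) - 187208) + 20 = (-1/271*(-538) - 187208) + 20 = (538/271 - 187208) + 20 = -50732830/271 + 20 = -50727410/271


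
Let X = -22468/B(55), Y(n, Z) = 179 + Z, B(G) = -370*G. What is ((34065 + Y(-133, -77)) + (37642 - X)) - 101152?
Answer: -298576259/10175 ≈ -29344.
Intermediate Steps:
X = 11234/10175 (X = -22468/((-370*55)) = -22468/(-20350) = -22468*(-1/20350) = 11234/10175 ≈ 1.1041)
((34065 + Y(-133, -77)) + (37642 - X)) - 101152 = ((34065 + (179 - 77)) + (37642 - 1*11234/10175)) - 101152 = ((34065 + 102) + (37642 - 11234/10175)) - 101152 = (34167 + 382996116/10175) - 101152 = 730645341/10175 - 101152 = -298576259/10175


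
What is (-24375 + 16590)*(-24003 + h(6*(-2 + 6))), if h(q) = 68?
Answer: 186333975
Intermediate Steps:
(-24375 + 16590)*(-24003 + h(6*(-2 + 6))) = (-24375 + 16590)*(-24003 + 68) = -7785*(-23935) = 186333975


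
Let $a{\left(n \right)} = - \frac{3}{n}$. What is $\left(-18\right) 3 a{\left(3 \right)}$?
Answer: $54$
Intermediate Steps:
$\left(-18\right) 3 a{\left(3 \right)} = \left(-18\right) 3 \left(- \frac{3}{3}\right) = - 54 \left(\left(-3\right) \frac{1}{3}\right) = \left(-54\right) \left(-1\right) = 54$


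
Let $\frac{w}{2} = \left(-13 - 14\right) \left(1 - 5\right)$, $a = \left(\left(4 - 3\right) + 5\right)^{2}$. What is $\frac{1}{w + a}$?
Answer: $\frac{1}{252} \approx 0.0039683$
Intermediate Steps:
$a = 36$ ($a = \left(\left(4 - 3\right) + 5\right)^{2} = \left(1 + 5\right)^{2} = 6^{2} = 36$)
$w = 216$ ($w = 2 \left(-13 - 14\right) \left(1 - 5\right) = 2 \left(\left(-27\right) \left(-4\right)\right) = 2 \cdot 108 = 216$)
$\frac{1}{w + a} = \frac{1}{216 + 36} = \frac{1}{252}$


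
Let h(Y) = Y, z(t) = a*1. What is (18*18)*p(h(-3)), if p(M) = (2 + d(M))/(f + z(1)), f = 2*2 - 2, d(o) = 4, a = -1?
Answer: 1944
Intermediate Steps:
z(t) = -1 (z(t) = -1*1 = -1)
f = 2 (f = 4 - 2 = 2)
p(M) = 6 (p(M) = (2 + 4)/(2 - 1) = 6/1 = 6*1 = 6)
(18*18)*p(h(-3)) = (18*18)*6 = 324*6 = 1944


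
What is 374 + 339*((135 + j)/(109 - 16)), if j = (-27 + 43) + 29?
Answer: 31934/31 ≈ 1030.1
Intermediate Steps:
j = 45 (j = 16 + 29 = 45)
374 + 339*((135 + j)/(109 - 16)) = 374 + 339*((135 + 45)/(109 - 16)) = 374 + 339*(180/93) = 374 + 339*(180*(1/93)) = 374 + 339*(60/31) = 374 + 20340/31 = 31934/31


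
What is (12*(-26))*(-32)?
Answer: 9984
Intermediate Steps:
(12*(-26))*(-32) = -312*(-32) = 9984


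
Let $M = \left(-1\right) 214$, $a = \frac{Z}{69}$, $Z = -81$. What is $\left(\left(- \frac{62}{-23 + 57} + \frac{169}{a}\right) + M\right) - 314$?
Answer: $- \frac{309268}{459} \approx -673.79$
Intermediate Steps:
$a = - \frac{27}{23}$ ($a = - \frac{81}{69} = \left(-81\right) \frac{1}{69} = - \frac{27}{23} \approx -1.1739$)
$M = -214$
$\left(\left(- \frac{62}{-23 + 57} + \frac{169}{a}\right) + M\right) - 314 = \left(\left(- \frac{62}{-23 + 57} + \frac{169}{- \frac{27}{23}}\right) - 214\right) - 314 = \left(\left(- \frac{62}{34} + 169 \left(- \frac{23}{27}\right)\right) - 214\right) - 314 = \left(\left(\left(-62\right) \frac{1}{34} - \frac{3887}{27}\right) - 214\right) - 314 = \left(\left(- \frac{31}{17} - \frac{3887}{27}\right) - 214\right) - 314 = \left(- \frac{66916}{459} - 214\right) - 314 = - \frac{165142}{459} - 314 = - \frac{309268}{459}$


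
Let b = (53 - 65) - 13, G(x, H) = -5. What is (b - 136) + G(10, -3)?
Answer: -166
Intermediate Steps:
b = -25 (b = -12 - 13 = -25)
(b - 136) + G(10, -3) = (-25 - 136) - 5 = -161 - 5 = -166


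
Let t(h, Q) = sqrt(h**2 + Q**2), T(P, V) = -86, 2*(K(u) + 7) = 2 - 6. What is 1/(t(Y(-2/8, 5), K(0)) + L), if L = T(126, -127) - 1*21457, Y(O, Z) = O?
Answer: -344688/7425612287 - 4*sqrt(1297)/7425612287 ≈ -4.6438e-5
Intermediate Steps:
K(u) = -9 (K(u) = -7 + (2 - 6)/2 = -7 + (1/2)*(-4) = -7 - 2 = -9)
t(h, Q) = sqrt(Q**2 + h**2)
L = -21543 (L = -86 - 1*21457 = -86 - 21457 = -21543)
1/(t(Y(-2/8, 5), K(0)) + L) = 1/(sqrt((-9)**2 + (-2/8)**2) - 21543) = 1/(sqrt(81 + (-2*1/8)**2) - 21543) = 1/(sqrt(81 + (-1/4)**2) - 21543) = 1/(sqrt(81 + 1/16) - 21543) = 1/(sqrt(1297/16) - 21543) = 1/(sqrt(1297)/4 - 21543) = 1/(-21543 + sqrt(1297)/4)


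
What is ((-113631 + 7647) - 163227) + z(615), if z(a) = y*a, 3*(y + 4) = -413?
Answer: -356336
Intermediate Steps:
y = -425/3 (y = -4 + (⅓)*(-413) = -4 - 413/3 = -425/3 ≈ -141.67)
z(a) = -425*a/3
((-113631 + 7647) - 163227) + z(615) = ((-113631 + 7647) - 163227) - 425/3*615 = (-105984 - 163227) - 87125 = -269211 - 87125 = -356336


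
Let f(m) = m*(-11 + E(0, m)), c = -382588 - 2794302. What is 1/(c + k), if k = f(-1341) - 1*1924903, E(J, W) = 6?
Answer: -1/5095088 ≈ -1.9627e-7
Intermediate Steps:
c = -3176890
f(m) = -5*m (f(m) = m*(-11 + 6) = m*(-5) = -5*m)
k = -1918198 (k = -5*(-1341) - 1*1924903 = 6705 - 1924903 = -1918198)
1/(c + k) = 1/(-3176890 - 1918198) = 1/(-5095088) = -1/5095088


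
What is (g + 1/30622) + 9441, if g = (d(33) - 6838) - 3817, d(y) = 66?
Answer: -35154055/30622 ≈ -1148.0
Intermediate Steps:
g = -10589 (g = (66 - 6838) - 3817 = -6772 - 3817 = -10589)
(g + 1/30622) + 9441 = (-10589 + 1/30622) + 9441 = -324256357/30622 + 9441 = -35154055/30622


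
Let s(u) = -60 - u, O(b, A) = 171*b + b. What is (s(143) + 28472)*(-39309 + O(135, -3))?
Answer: -454819941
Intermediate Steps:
O(b, A) = 172*b
(s(143) + 28472)*(-39309 + O(135, -3)) = ((-60 - 1*143) + 28472)*(-39309 + 172*135) = ((-60 - 143) + 28472)*(-39309 + 23220) = (-203 + 28472)*(-16089) = 28269*(-16089) = -454819941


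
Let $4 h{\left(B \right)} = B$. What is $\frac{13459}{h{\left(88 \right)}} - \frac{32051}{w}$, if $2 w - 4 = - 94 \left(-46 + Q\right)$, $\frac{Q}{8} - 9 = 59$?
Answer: $\frac{157849779}{257444} \approx 613.14$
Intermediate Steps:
$Q = 544$ ($Q = 72 + 8 \cdot 59 = 72 + 472 = 544$)
$h{\left(B \right)} = \frac{B}{4}$
$w = -23404$ ($w = 2 + \frac{\left(-94\right) \left(-46 + 544\right)}{2} = 2 + \frac{\left(-94\right) 498}{2} = 2 + \frac{1}{2} \left(-46812\right) = 2 - 23406 = -23404$)
$\frac{13459}{h{\left(88 \right)}} - \frac{32051}{w} = \frac{13459}{\frac{1}{4} \cdot 88} - \frac{32051}{-23404} = \frac{13459}{22} - - \frac{32051}{23404} = 13459 \cdot \frac{1}{22} + \frac{32051}{23404} = \frac{13459}{22} + \frac{32051}{23404} = \frac{157849779}{257444}$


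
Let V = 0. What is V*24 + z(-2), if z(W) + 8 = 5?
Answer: -3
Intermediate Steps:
z(W) = -3 (z(W) = -8 + 5 = -3)
V*24 + z(-2) = 0*24 - 3 = 0 - 3 = -3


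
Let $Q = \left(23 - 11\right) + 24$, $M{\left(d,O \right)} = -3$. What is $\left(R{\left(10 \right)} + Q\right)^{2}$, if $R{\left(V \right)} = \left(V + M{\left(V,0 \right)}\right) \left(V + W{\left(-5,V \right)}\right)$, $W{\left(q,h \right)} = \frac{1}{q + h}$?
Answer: $\frac{288369}{25} \approx 11535.0$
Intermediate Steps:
$W{\left(q,h \right)} = \frac{1}{h + q}$
$R{\left(V \right)} = \left(-3 + V\right) \left(V + \frac{1}{-5 + V}\right)$ ($R{\left(V \right)} = \left(V - 3\right) \left(V + \frac{1}{V - 5}\right) = \left(-3 + V\right) \left(V + \frac{1}{-5 + V}\right)$)
$Q = 36$ ($Q = 12 + 24 = 36$)
$\left(R{\left(10 \right)} + Q\right)^{2} = \left(\frac{-3 + 10 + 10 \left(-5 + 10\right) \left(-3 + 10\right)}{-5 + 10} + 36\right)^{2} = \left(\frac{-3 + 10 + 10 \cdot 5 \cdot 7}{5} + 36\right)^{2} = \left(\frac{-3 + 10 + 350}{5} + 36\right)^{2} = \left(\frac{1}{5} \cdot 357 + 36\right)^{2} = \left(\frac{357}{5} + 36\right)^{2} = \left(\frac{537}{5}\right)^{2} = \frac{288369}{25}$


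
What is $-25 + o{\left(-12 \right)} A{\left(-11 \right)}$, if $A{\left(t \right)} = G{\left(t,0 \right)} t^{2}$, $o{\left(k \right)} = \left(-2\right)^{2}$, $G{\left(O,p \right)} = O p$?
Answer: $-25$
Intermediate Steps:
$o{\left(k \right)} = 4$
$A{\left(t \right)} = 0$ ($A{\left(t \right)} = t 0 t^{2} = 0 t^{2} = 0$)
$-25 + o{\left(-12 \right)} A{\left(-11 \right)} = -25 + 4 \cdot 0 = -25 + 0 = -25$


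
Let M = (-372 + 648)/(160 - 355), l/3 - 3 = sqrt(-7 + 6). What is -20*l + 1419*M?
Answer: -142248/65 - 60*I ≈ -2188.4 - 60.0*I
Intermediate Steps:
l = 9 + 3*I (l = 9 + 3*sqrt(-7 + 6) = 9 + 3*sqrt(-1) = 9 + 3*I ≈ 9.0 + 3.0*I)
M = -92/65 (M = 276/(-195) = 276*(-1/195) = -92/65 ≈ -1.4154)
-20*l + 1419*M = -20*(9 + 3*I) + 1419*(-92/65) = (-180 - 60*I) - 130548/65 = -142248/65 - 60*I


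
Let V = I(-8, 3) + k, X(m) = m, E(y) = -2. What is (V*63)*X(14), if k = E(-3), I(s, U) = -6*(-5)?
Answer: 24696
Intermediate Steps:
I(s, U) = 30
k = -2
V = 28 (V = 30 - 2 = 28)
(V*63)*X(14) = (28*63)*14 = 1764*14 = 24696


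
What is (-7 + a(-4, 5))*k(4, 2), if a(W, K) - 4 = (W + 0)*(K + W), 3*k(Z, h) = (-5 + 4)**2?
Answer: -7/3 ≈ -2.3333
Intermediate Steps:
k(Z, h) = 1/3 (k(Z, h) = (-5 + 4)**2/3 = (1/3)*(-1)**2 = (1/3)*1 = 1/3)
a(W, K) = 4 + W*(K + W) (a(W, K) = 4 + (W + 0)*(K + W) = 4 + W*(K + W))
(-7 + a(-4, 5))*k(4, 2) = (-7 + (4 + (-4)**2 + 5*(-4)))*(1/3) = (-7 + (4 + 16 - 20))*(1/3) = (-7 + 0)*(1/3) = -7*1/3 = -7/3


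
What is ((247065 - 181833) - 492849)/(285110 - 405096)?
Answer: 427617/119986 ≈ 3.5639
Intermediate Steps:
((247065 - 181833) - 492849)/(285110 - 405096) = (65232 - 492849)/(-119986) = -427617*(-1/119986) = 427617/119986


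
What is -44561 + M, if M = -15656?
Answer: -60217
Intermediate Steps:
-44561 + M = -44561 - 15656 = -60217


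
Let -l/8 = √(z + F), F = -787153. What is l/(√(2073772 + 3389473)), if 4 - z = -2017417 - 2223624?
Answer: -16*√4717364549885/5463245 ≈ -6.3609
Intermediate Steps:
z = 4241045 (z = 4 - (-2017417 - 2223624) = 4 - 1*(-4241041) = 4 + 4241041 = 4241045)
l = -16*√863473 (l = -8*√(4241045 - 787153) = -16*√863473 ≈ -14868.)
l/(√(2073772 + 3389473)) = (-16*√863473)/(√(2073772 + 3389473)) = (-16*√863473)/(√5463245) = (-16*√863473)*(√5463245/5463245) = -16*√4717364549885/5463245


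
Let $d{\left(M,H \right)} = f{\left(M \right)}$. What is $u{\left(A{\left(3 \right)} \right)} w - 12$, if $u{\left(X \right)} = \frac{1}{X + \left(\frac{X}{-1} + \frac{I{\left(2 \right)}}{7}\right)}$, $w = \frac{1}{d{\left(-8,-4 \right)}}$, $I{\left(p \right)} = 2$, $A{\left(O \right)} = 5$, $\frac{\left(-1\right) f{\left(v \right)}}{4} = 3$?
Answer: $- \frac{295}{24} \approx -12.292$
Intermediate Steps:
$f{\left(v \right)} = -12$ ($f{\left(v \right)} = \left(-4\right) 3 = -12$)
$d{\left(M,H \right)} = -12$
$w = - \frac{1}{12}$ ($w = \frac{1}{-12} = - \frac{1}{12} \approx -0.083333$)
$u{\left(X \right)} = \frac{7}{2}$ ($u{\left(X \right)} = \frac{1}{X + \left(\frac{X}{-1} + \frac{2}{7}\right)} = \frac{1}{X + \left(X \left(-1\right) + 2 \cdot \frac{1}{7}\right)} = \frac{1}{X - \left(- \frac{2}{7} + X\right)} = \frac{1}{\frac{2}{7}} = \frac{7}{2}$)
$u{\left(A{\left(3 \right)} \right)} w - 12 = \frac{7}{2} \left(- \frac{1}{12}\right) - 12 = - \frac{7}{24} - 12 = - \frac{295}{24}$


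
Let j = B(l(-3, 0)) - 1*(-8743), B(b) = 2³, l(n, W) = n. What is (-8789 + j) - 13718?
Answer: -13756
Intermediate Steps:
B(b) = 8
j = 8751 (j = 8 - 1*(-8743) = 8 + 8743 = 8751)
(-8789 + j) - 13718 = (-8789 + 8751) - 13718 = -38 - 13718 = -13756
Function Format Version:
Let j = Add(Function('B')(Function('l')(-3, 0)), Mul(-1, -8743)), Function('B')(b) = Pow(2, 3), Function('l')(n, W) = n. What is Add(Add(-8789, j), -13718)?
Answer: -13756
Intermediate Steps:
Function('B')(b) = 8
j = 8751 (j = Add(8, Mul(-1, -8743)) = Add(8, 8743) = 8751)
Add(Add(-8789, j), -13718) = Add(Add(-8789, 8751), -13718) = Add(-38, -13718) = -13756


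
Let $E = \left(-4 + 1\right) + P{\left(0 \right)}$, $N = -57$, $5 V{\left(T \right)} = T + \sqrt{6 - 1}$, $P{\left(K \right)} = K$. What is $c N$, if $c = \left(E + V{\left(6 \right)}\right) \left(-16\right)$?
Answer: $- \frac{8208}{5} + \frac{912 \sqrt{5}}{5} \approx -1233.7$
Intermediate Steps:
$V{\left(T \right)} = \frac{T}{5} + \frac{\sqrt{5}}{5}$ ($V{\left(T \right)} = \frac{T + \sqrt{6 - 1}}{5} = \frac{T + \sqrt{5}}{5} = \frac{T}{5} + \frac{\sqrt{5}}{5}$)
$E = -3$ ($E = \left(-4 + 1\right) + 0 = -3 + 0 = -3$)
$c = \frac{144}{5} - \frac{16 \sqrt{5}}{5}$ ($c = \left(-3 + \left(\frac{1}{5} \cdot 6 + \frac{\sqrt{5}}{5}\right)\right) \left(-16\right) = \left(-3 + \left(\frac{6}{5} + \frac{\sqrt{5}}{5}\right)\right) \left(-16\right) = \left(- \frac{9}{5} + \frac{\sqrt{5}}{5}\right) \left(-16\right) = \frac{144}{5} - \frac{16 \sqrt{5}}{5} \approx 21.645$)
$c N = \left(\frac{144}{5} - \frac{16 \sqrt{5}}{5}\right) \left(-57\right) = - \frac{8208}{5} + \frac{912 \sqrt{5}}{5}$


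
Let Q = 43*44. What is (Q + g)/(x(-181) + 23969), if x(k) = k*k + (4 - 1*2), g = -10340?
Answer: -2112/14183 ≈ -0.14891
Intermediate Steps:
Q = 1892
x(k) = 2 + k² (x(k) = k² + (4 - 2) = k² + 2 = 2 + k²)
(Q + g)/(x(-181) + 23969) = (1892 - 10340)/((2 + (-181)²) + 23969) = -8448/((2 + 32761) + 23969) = -8448/(32763 + 23969) = -8448/56732 = -8448*1/56732 = -2112/14183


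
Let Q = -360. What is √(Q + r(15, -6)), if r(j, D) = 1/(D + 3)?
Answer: I*√3243/3 ≈ 18.982*I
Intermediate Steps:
r(j, D) = 1/(3 + D)
√(Q + r(15, -6)) = √(-360 + 1/(3 - 6)) = √(-360 + 1/(-3)) = √(-360 - ⅓) = √(-1081/3) = I*√3243/3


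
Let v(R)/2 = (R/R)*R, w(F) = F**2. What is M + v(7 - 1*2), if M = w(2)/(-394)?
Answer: 1968/197 ≈ 9.9899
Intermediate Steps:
M = -2/197 (M = 2**2/(-394) = 4*(-1/394) = -2/197 ≈ -0.010152)
v(R) = 2*R (v(R) = 2*((R/R)*R) = 2*(1*R) = 2*R)
M + v(7 - 1*2) = -2/197 + 2*(7 - 1*2) = -2/197 + 2*(7 - 2) = -2/197 + 2*5 = -2/197 + 10 = 1968/197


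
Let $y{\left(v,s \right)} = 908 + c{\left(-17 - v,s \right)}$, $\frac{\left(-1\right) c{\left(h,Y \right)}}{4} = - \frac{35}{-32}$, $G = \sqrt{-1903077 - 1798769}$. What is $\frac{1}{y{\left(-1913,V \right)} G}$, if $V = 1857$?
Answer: $- \frac{4 i \sqrt{3701846}}{13380322367} \approx - 5.7518 \cdot 10^{-7} i$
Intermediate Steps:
$G = i \sqrt{3701846}$ ($G = \sqrt{-3701846} = i \sqrt{3701846} \approx 1924.0 i$)
$c{\left(h,Y \right)} = - \frac{35}{8}$ ($c{\left(h,Y \right)} = - 4 \left(- \frac{35}{-32}\right) = - 4 \left(\left(-35\right) \left(- \frac{1}{32}\right)\right) = \left(-4\right) \frac{35}{32} = - \frac{35}{8}$)
$y{\left(v,s \right)} = \frac{7229}{8}$ ($y{\left(v,s \right)} = 908 - \frac{35}{8} = \frac{7229}{8}$)
$\frac{1}{y{\left(-1913,V \right)} G} = \frac{1}{\frac{7229}{8} i \sqrt{3701846}} = \frac{8 \left(- \frac{i \sqrt{3701846}}{3701846}\right)}{7229} = - \frac{4 i \sqrt{3701846}}{13380322367}$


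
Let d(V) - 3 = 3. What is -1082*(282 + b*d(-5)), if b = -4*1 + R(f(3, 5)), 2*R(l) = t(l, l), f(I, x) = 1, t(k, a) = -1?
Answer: -275910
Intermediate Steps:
R(l) = -1/2 (R(l) = (1/2)*(-1) = -1/2)
d(V) = 6 (d(V) = 3 + 3 = 6)
b = -9/2 (b = -4*1 - 1/2 = -4 - 1/2 = -9/2 ≈ -4.5000)
-1082*(282 + b*d(-5)) = -1082*(282 - 9/2*6) = -1082*(282 - 27) = -1082*255 = -275910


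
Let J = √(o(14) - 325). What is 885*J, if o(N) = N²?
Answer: 885*I*√129 ≈ 10052.0*I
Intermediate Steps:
J = I*√129 (J = √(14² - 325) = √(196 - 325) = √(-129) = I*√129 ≈ 11.358*I)
885*J = 885*(I*√129) = 885*I*√129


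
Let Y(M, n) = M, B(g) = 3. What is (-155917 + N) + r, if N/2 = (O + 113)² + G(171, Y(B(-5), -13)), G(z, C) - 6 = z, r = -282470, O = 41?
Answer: -390601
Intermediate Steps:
G(z, C) = 6 + z
N = 47786 (N = 2*((41 + 113)² + (6 + 171)) = 2*(154² + 177) = 2*(23716 + 177) = 2*23893 = 47786)
(-155917 + N) + r = (-155917 + 47786) - 282470 = -108131 - 282470 = -390601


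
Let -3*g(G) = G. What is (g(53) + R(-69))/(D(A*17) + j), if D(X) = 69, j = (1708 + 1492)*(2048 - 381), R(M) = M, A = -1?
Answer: -260/16003407 ≈ -1.6247e-5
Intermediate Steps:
g(G) = -G/3
j = 5334400 (j = 3200*1667 = 5334400)
(g(53) + R(-69))/(D(A*17) + j) = (-⅓*53 - 69)/(69 + 5334400) = (-53/3 - 69)/5334469 = -260/3*1/5334469 = -260/16003407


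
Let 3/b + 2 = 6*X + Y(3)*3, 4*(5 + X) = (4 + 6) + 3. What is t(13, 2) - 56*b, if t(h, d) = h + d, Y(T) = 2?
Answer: 531/13 ≈ 40.846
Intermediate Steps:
X = -7/4 (X = -5 + ((4 + 6) + 3)/4 = -5 + (10 + 3)/4 = -5 + (¼)*13 = -5 + 13/4 = -7/4 ≈ -1.7500)
t(h, d) = d + h
b = -6/13 (b = 3/(-2 + (6*(-7/4) + 2*3)) = 3/(-2 + (-21/2 + 6)) = 3/(-2 - 9/2) = 3/(-13/2) = 3*(-2/13) = -6/13 ≈ -0.46154)
t(13, 2) - 56*b = (2 + 13) - 56*(-6/13) = 15 + 336/13 = 531/13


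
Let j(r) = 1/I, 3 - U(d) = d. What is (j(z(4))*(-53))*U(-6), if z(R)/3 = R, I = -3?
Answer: 159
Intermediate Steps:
U(d) = 3 - d
z(R) = 3*R
j(r) = -⅓ (j(r) = 1/(-3) = -⅓)
(j(z(4))*(-53))*U(-6) = (-⅓*(-53))*(3 - 1*(-6)) = 53*(3 + 6)/3 = (53/3)*9 = 159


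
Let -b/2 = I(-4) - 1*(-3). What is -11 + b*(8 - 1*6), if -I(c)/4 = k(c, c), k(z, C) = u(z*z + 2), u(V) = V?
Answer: 265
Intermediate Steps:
k(z, C) = 2 + z**2 (k(z, C) = z*z + 2 = z**2 + 2 = 2 + z**2)
I(c) = -8 - 4*c**2 (I(c) = -4*(2 + c**2) = -8 - 4*c**2)
b = 138 (b = -2*((-8 - 4*(-4)**2) - 1*(-3)) = -2*((-8 - 4*16) + 3) = -2*((-8 - 64) + 3) = -2*(-72 + 3) = -2*(-69) = 138)
-11 + b*(8 - 1*6) = -11 + 138*(8 - 1*6) = -11 + 138*(8 - 6) = -11 + 138*2 = -11 + 276 = 265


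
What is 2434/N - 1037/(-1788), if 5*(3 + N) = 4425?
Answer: 877771/262836 ≈ 3.3396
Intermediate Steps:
N = 882 (N = -3 + (⅕)*4425 = -3 + 885 = 882)
2434/N - 1037/(-1788) = 2434/882 - 1037/(-1788) = 2434*(1/882) - 1037*(-1/1788) = 1217/441 + 1037/1788 = 877771/262836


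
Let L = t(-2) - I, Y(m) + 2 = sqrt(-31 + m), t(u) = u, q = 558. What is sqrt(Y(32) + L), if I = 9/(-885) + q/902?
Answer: 9*I*sqrt(788557715)/133045 ≈ 1.8996*I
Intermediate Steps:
I = 80952/133045 (I = 9/(-885) + 558/902 = 9*(-1/885) + 558*(1/902) = -3/295 + 279/451 = 80952/133045 ≈ 0.60846)
Y(m) = -2 + sqrt(-31 + m)
L = -347042/133045 (L = -2 - 1*80952/133045 = -2 - 80952/133045 = -347042/133045 ≈ -2.6085)
sqrt(Y(32) + L) = sqrt((-2 + sqrt(-31 + 32)) - 347042/133045) = sqrt((-2 + sqrt(1)) - 347042/133045) = sqrt((-2 + 1) - 347042/133045) = sqrt(-1 - 347042/133045) = sqrt(-480087/133045) = 9*I*sqrt(788557715)/133045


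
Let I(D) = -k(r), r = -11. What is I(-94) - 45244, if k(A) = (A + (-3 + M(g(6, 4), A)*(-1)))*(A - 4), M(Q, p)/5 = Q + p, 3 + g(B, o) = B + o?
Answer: -45154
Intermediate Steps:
g(B, o) = -3 + B + o (g(B, o) = -3 + (B + o) = -3 + B + o)
M(Q, p) = 5*Q + 5*p (M(Q, p) = 5*(Q + p) = 5*Q + 5*p)
k(A) = (-38 - 4*A)*(-4 + A) (k(A) = (A + (-3 + (5*(-3 + 6 + 4) + 5*A)*(-1)))*(A - 4) = (A + (-3 + (5*7 + 5*A)*(-1)))*(-4 + A) = (A + (-3 + (35 + 5*A)*(-1)))*(-4 + A) = (A + (-3 + (-35 - 5*A)))*(-4 + A) = (A + (-38 - 5*A))*(-4 + A) = (-38 - 4*A)*(-4 + A))
I(D) = 90 (I(D) = -(152 - 22*(-11) - 4*(-11)**2) = -(152 + 242 - 4*121) = -(152 + 242 - 484) = -1*(-90) = 90)
I(-94) - 45244 = 90 - 45244 = -45154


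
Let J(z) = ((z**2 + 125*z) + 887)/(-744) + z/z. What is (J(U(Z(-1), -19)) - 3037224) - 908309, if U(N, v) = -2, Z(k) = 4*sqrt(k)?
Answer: -2935476449/744 ≈ -3.9455e+6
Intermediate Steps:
J(z) = -143/744 - 125*z/744 - z**2/744 (J(z) = (887 + z**2 + 125*z)*(-1/744) + 1 = (-887/744 - 125*z/744 - z**2/744) + 1 = -143/744 - 125*z/744 - z**2/744)
(J(U(Z(-1), -19)) - 3037224) - 908309 = ((-143/744 - 125/744*(-2) - 1/744*(-2)**2) - 3037224) - 908309 = ((-143/744 + 125/372 - 1/744*4) - 3037224) - 908309 = ((-143/744 + 125/372 - 1/186) - 3037224) - 908309 = (103/744 - 3037224) - 908309 = -2259694553/744 - 908309 = -2935476449/744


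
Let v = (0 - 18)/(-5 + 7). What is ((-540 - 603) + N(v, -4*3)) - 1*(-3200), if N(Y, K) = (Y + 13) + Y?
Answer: 2052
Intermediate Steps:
v = -9 (v = -18/2 = -18*1/2 = -9)
N(Y, K) = 13 + 2*Y (N(Y, K) = (13 + Y) + Y = 13 + 2*Y)
((-540 - 603) + N(v, -4*3)) - 1*(-3200) = ((-540 - 603) + (13 + 2*(-9))) - 1*(-3200) = (-1143 + (13 - 18)) + 3200 = (-1143 - 5) + 3200 = -1148 + 3200 = 2052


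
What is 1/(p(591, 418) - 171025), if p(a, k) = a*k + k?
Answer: 1/76431 ≈ 1.3084e-5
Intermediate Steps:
p(a, k) = k + a*k
1/(p(591, 418) - 171025) = 1/(418*(1 + 591) - 171025) = 1/(418*592 - 171025) = 1/(247456 - 171025) = 1/76431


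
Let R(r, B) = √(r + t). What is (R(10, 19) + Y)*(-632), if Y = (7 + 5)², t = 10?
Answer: -91008 - 1264*√5 ≈ -93834.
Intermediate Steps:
Y = 144 (Y = 12² = 144)
R(r, B) = √(10 + r) (R(r, B) = √(r + 10) = √(10 + r))
(R(10, 19) + Y)*(-632) = (√(10 + 10) + 144)*(-632) = (√20 + 144)*(-632) = (2*√5 + 144)*(-632) = (144 + 2*√5)*(-632) = -91008 - 1264*√5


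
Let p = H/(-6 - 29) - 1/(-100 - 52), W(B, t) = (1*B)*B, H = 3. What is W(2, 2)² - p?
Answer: 85541/5320 ≈ 16.079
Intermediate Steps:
W(B, t) = B² (W(B, t) = B*B = B²)
p = -421/5320 (p = 3/(-6 - 29) - 1/(-100 - 52) = 3/(-35) - 1/(-152) = 3*(-1/35) - 1*(-1/152) = -3/35 + 1/152 = -421/5320 ≈ -0.079135)
W(2, 2)² - p = (2²)² - 1*(-421/5320) = 4² + 421/5320 = 16 + 421/5320 = 85541/5320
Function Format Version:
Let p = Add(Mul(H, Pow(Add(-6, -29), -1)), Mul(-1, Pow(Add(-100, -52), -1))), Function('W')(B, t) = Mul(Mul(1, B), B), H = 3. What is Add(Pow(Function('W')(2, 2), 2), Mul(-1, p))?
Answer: Rational(85541, 5320) ≈ 16.079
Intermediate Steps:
Function('W')(B, t) = Pow(B, 2) (Function('W')(B, t) = Mul(B, B) = Pow(B, 2))
p = Rational(-421, 5320) (p = Add(Mul(3, Pow(Add(-6, -29), -1)), Mul(-1, Pow(Add(-100, -52), -1))) = Add(Mul(3, Pow(-35, -1)), Mul(-1, Pow(-152, -1))) = Add(Mul(3, Rational(-1, 35)), Mul(-1, Rational(-1, 152))) = Add(Rational(-3, 35), Rational(1, 152)) = Rational(-421, 5320) ≈ -0.079135)
Add(Pow(Function('W')(2, 2), 2), Mul(-1, p)) = Add(Pow(Pow(2, 2), 2), Mul(-1, Rational(-421, 5320))) = Add(Pow(4, 2), Rational(421, 5320)) = Add(16, Rational(421, 5320)) = Rational(85541, 5320)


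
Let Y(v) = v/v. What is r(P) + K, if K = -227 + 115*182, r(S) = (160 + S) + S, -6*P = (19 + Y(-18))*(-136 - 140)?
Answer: 22703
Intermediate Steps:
Y(v) = 1
P = 920 (P = -(19 + 1)*(-136 - 140)/6 = -10*(-276)/3 = -⅙*(-5520) = 920)
r(S) = 160 + 2*S
K = 20703 (K = -227 + 20930 = 20703)
r(P) + K = (160 + 2*920) + 20703 = (160 + 1840) + 20703 = 2000 + 20703 = 22703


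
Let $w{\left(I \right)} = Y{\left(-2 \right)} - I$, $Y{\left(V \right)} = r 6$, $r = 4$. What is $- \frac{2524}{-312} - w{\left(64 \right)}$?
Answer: $\frac{3751}{78} \approx 48.09$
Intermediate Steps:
$Y{\left(V \right)} = 24$ ($Y{\left(V \right)} = 4 \cdot 6 = 24$)
$w{\left(I \right)} = 24 - I$
$- \frac{2524}{-312} - w{\left(64 \right)} = - \frac{2524}{-312} - \left(24 - 64\right) = \left(-2524\right) \left(- \frac{1}{312}\right) - \left(24 - 64\right) = \frac{631}{78} - -40 = \frac{631}{78} + 40 = \frac{3751}{78}$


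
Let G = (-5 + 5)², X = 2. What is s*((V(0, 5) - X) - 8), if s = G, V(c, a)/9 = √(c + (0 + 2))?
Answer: 0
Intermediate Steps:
G = 0 (G = 0² = 0)
V(c, a) = 9*√(2 + c) (V(c, a) = 9*√(c + (0 + 2)) = 9*√(c + 2) = 9*√(2 + c))
s = 0
s*((V(0, 5) - X) - 8) = 0*((9*√(2 + 0) - 1*2) - 8) = 0*((9*√2 - 2) - 8) = 0*((-2 + 9*√2) - 8) = 0*(-10 + 9*√2) = 0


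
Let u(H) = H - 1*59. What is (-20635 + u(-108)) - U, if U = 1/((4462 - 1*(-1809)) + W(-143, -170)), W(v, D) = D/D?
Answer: -130470145/6272 ≈ -20802.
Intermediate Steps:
u(H) = -59 + H (u(H) = H - 59 = -59 + H)
W(v, D) = 1
U = 1/6272 (U = 1/((4462 - 1*(-1809)) + 1) = 1/((4462 + 1809) + 1) = 1/(6271 + 1) = 1/6272 ≈ 0.00015944)
(-20635 + u(-108)) - U = (-20635 + (-59 - 108)) - 1*1/6272 = (-20635 - 167) - 1/6272 = -20802 - 1/6272 = -130470145/6272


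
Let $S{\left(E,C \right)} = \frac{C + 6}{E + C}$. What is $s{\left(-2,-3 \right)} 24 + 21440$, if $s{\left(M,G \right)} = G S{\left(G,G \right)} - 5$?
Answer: $21356$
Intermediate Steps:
$S{\left(E,C \right)} = \frac{6 + C}{C + E}$
$s{\left(M,G \right)} = -2 + \frac{G}{2}$ ($s{\left(M,G \right)} = G \frac{6 + G}{G + G} - 5 = G \frac{6 + G}{2 G} - 5 = \left(3 + \frac{G}{2}\right) - 5 = -2 + \frac{G}{2}$)
$s{\left(-2,-3 \right)} 24 + 21440 = \left(-2 + \frac{1}{2} \left(-3\right)\right) 24 + 21440 = \left(-2 - \frac{3}{2}\right) 24 + 21440 = \left(- \frac{7}{2}\right) 24 + 21440 = -84 + 21440 = 21356$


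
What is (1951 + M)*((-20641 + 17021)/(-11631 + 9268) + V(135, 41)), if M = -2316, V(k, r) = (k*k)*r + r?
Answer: -644514509970/2363 ≈ -2.7275e+8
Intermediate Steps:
V(k, r) = r + r*k² (V(k, r) = k²*r + r = r*k² + r = r + r*k²)
(1951 + M)*((-20641 + 17021)/(-11631 + 9268) + V(135, 41)) = (1951 - 2316)*((-20641 + 17021)/(-11631 + 9268) + 41*(1 + 135²)) = -365*(-3620/(-2363) + 41*(1 + 18225)) = -365*(-3620*(-1/2363) + 41*18226) = -365*(3620/2363 + 747266) = -365*1765793178/2363 = -644514509970/2363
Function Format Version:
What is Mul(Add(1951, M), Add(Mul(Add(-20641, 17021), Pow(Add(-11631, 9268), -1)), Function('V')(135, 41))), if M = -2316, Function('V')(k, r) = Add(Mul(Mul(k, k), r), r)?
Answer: Rational(-644514509970, 2363) ≈ -2.7275e+8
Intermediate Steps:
Function('V')(k, r) = Add(r, Mul(r, Pow(k, 2))) (Function('V')(k, r) = Add(Mul(Pow(k, 2), r), r) = Add(Mul(r, Pow(k, 2)), r) = Add(r, Mul(r, Pow(k, 2))))
Mul(Add(1951, M), Add(Mul(Add(-20641, 17021), Pow(Add(-11631, 9268), -1)), Function('V')(135, 41))) = Mul(Add(1951, -2316), Add(Mul(Add(-20641, 17021), Pow(Add(-11631, 9268), -1)), Mul(41, Add(1, Pow(135, 2))))) = Mul(-365, Add(Mul(-3620, Pow(-2363, -1)), Mul(41, Add(1, 18225)))) = Mul(-365, Add(Mul(-3620, Rational(-1, 2363)), Mul(41, 18226))) = Mul(-365, Add(Rational(3620, 2363), 747266)) = Mul(-365, Rational(1765793178, 2363)) = Rational(-644514509970, 2363)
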